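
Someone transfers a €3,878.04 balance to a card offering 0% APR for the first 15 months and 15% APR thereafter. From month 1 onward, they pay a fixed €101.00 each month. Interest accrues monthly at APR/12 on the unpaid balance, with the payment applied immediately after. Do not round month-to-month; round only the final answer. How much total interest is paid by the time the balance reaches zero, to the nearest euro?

Promo months 1–15 at r₀ = 0%/12 = 0; months 16+ at r₁ = 15%/12 = 0.0125.
After month 15 (no interest yet): B = €3,878.04 − 15·€101.00 = €2,363.04.
Then at r₁ with €101.00/mo: n₂ = −ln(1 − r₁·B/P)/ln(1+r₁) ≈ 27.85 → 28 more payments.
Total paid = 42·€101.00 + €85.83 = €4,327.83; interest = €4,327.83 − €3,878.04 = €449.79.

€450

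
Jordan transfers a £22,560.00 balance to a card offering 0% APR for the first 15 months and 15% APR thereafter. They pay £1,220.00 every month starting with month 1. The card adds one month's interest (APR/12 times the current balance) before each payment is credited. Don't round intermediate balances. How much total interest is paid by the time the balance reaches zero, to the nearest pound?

Promo months 1–15 at r₀ = 0%/12 = 0; months 16+ at r₁ = 15%/12 = 0.0125.
After month 15 (no interest yet): B = £22,560.00 − 15·£1,220.00 = £4,260.00.
Then at r₁ with £1,220.00/mo: n₂ = −ln(1 − r₁·B/P)/ln(1+r₁) ≈ 3.59 → 4 more payments.
Total paid = 18·£1,220.00 + £724.76 = £22,684.76; interest = £22,684.76 − £22,560.00 = £124.76.

£125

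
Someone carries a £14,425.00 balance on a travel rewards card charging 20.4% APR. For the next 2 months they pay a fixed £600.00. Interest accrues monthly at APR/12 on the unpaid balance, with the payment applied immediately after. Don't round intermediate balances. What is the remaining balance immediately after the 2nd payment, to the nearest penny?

Monthly rate r = 20.4%/12 = 1.7% = 0.017.
Each month: B ← B·(1+r) − £600.00.
Month 1: interest £245.22; balance after payment £14,070.23.
Month 2: interest £239.19; balance after payment £13,709.42.

£13,709.42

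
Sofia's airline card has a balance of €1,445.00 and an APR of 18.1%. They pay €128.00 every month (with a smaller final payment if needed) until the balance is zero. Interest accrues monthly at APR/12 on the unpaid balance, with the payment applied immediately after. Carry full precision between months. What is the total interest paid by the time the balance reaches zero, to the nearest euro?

Monthly rate r = 18.1%/12 = 1.50833% = 0.0150833.
Payoff takes n = ⌈−ln(1 − rB₀/P)/ln(1+r)⌉ = ⌈12.469⌉ = 13 payments; the last is €60.21.
Total paid = 12·€128.00 + €60.21 = €1,596.21.
Total interest = total paid − principal = €1,596.21 − €1,445.00 = €151.21.

€151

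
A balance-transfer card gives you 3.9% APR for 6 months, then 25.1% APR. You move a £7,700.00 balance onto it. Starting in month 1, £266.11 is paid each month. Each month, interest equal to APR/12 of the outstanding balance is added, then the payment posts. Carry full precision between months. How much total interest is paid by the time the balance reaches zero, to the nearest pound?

£2,568

Promo months 1–6 at r₀ = 3.9%/12 = 0.00325; months 7+ at r₁ = 25.1%/12 = 0.0209167.
After month 6: iterate B ← B·(1+r₀) − £266.11 for 6 months → £6,241.69.
Then at r₁ with £266.11/mo: n₂ = −ln(1 − r₁·B/P)/ln(1+r₁) ≈ 32.58 → 33 more payments.
Total paid = 38·£266.11 + £156.28 = £10,268.46; interest = £10,268.46 − £7,700.00 = £2,568.46.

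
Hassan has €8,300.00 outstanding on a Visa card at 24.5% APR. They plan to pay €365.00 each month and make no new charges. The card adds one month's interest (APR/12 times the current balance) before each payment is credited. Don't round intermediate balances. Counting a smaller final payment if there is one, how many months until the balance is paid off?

31 months

Monthly rate r = 24.5%/12 = 2.04167% = 0.0204167.
Recurrence: B ← B·(1+r) − €365.00.
Month 1: interest €169.46; balance after payment €8,104.46.
Month 2: interest €165.47; balance after payment €7,904.92.
Closed form: n = −ln(1 − rB₀/P)/ln(1+r) = −ln(0.53573)/ln(1.02042) ≈ 30.880, so the balance reaches zero during payment 31.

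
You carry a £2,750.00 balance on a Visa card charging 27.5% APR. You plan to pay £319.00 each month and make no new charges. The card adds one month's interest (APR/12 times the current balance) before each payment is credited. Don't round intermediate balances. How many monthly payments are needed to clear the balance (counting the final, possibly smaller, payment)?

Monthly rate r = 27.5%/12 = 2.29167% = 0.0229167.
Recurrence: B ← B·(1+r) − £319.00.
Month 1: interest £63.02; balance after payment £2,494.02.
Month 2: interest £57.15; balance after payment £2,232.18.
Closed form: n = −ln(1 − rB₀/P)/ln(1+r) = −ln(0.80244)/ln(1.02292) ≈ 9.714, so the balance reaches zero during payment 10.

10 payments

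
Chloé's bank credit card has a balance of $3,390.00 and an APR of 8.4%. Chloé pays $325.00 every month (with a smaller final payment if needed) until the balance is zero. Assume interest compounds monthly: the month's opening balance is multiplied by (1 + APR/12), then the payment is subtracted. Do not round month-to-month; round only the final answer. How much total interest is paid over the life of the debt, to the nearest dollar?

$143

Monthly rate r = 8.4%/12 = 0.7% = 0.007.
Payoff takes n = ⌈−ln(1 − rB₀/P)/ln(1+r)⌉ = ⌈10.869⌉ = 11 payments; the last is $282.57.
Total paid = 10·$325.00 + $282.57 = $3,532.57.
Total interest = total paid − principal = $3,532.57 − $3,390.00 = $142.57.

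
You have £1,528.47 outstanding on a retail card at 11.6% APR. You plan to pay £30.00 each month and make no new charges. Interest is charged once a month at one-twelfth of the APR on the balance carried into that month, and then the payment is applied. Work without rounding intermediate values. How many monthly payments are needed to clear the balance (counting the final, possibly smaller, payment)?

Monthly rate r = 11.6%/12 = 0.966667% = 0.00966667.
Recurrence: B ← B·(1+r) − £30.00.
Month 1: interest £14.78; balance after payment £1,513.25.
Month 2: interest £14.63; balance after payment £1,497.87.
Closed form: n = −ln(1 − rB₀/P)/ln(1+r) = −ln(0.50749)/ln(1.00967) ≈ 70.505, so the balance reaches zero during payment 71.

71 months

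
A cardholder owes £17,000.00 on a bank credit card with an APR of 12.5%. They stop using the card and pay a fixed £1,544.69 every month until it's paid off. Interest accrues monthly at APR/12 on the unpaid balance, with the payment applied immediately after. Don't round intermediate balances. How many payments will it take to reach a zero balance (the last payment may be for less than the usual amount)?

12 months

Monthly rate r = 12.5%/12 = 1.04167% = 0.0104167.
Recurrence: B ← B·(1+r) − £1,544.69.
Month 1: interest £177.08; balance after payment £15,632.39.
Month 2: interest £162.84; balance after payment £14,250.54.
Closed form: n = −ln(1 − rB₀/P)/ln(1+r) = −ln(0.88536)/ln(1.01042) ≈ 11.750, so the balance reaches zero during payment 12.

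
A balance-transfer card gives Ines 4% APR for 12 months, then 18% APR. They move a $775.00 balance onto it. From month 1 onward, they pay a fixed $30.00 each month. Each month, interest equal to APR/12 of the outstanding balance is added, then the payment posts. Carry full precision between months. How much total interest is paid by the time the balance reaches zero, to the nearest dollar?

Promo months 1–12 at r₀ = 4%/12 = 0.00333333; months 13+ at r₁ = 18%/12 = 0.015.
After month 12: iterate B ← B·(1+r₀) − $30.00 for 12 months → $439.90.
Then at r₁ with $30.00/mo: n₂ = −ln(1 − r₁·B/P)/ln(1+r₁) ≈ 16.68 → 17 more payments.
Total paid = 28·$30.00 + $20.56 = $860.56; interest = $860.56 − $775.00 = $85.56.

$86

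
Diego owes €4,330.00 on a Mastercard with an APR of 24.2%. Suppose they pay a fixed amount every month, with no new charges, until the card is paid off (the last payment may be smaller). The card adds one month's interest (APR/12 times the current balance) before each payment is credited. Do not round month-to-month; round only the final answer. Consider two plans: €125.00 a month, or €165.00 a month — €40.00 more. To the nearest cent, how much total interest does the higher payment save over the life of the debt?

€1,281.81

Monthly rate r = 24.2%/12 = 2.01667% = 0.0201667.
At €125.00/mo: n = ⌈−ln(1 − rB₀/P)/ln(1+r)⌉ = 61 payments (last €8.01); total interest = total paid − €4,330.00 = €3,178.01.
At €165.00/mo: 38 payments (last €121.20); total interest €1,896.20.
Interest saved = €3,178.01 − €1,896.20 = €1,281.81.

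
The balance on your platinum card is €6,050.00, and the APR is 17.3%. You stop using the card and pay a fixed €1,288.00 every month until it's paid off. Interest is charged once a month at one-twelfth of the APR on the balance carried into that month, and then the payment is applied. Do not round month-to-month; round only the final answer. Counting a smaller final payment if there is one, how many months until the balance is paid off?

5 payments

Monthly rate r = 17.3%/12 = 1.44167% = 0.0144167.
Recurrence: B ← B·(1+r) − €1,288.00.
Month 1: interest €87.22; balance after payment €4,849.22.
Month 2: interest €69.91; balance after payment €3,631.13.
Month 3: interest €52.35; balance after payment €2,395.48.
Month 4: interest €34.53; balance after payment €1,142.01.
Month 5: interest €16.46; balance after payment €0.00.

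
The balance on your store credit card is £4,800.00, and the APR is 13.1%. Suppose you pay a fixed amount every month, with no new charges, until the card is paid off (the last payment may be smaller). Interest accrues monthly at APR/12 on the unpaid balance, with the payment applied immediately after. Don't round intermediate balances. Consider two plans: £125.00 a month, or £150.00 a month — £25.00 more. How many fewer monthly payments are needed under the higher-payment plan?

11 fewer payments

Monthly rate r = 13.1%/12 = 1.09167% = 0.0109167.
At £125.00/mo: n = ⌈−ln(1 − rB₀/P)/ln(1+r)⌉ = 51 payments (last £5.48); total interest = total paid − £4,800.00 = £1,455.48.
At £150.00/mo: 40 payments (last £87.44); total interest £1,137.44.
Payments saved = 51 − 40 = 11.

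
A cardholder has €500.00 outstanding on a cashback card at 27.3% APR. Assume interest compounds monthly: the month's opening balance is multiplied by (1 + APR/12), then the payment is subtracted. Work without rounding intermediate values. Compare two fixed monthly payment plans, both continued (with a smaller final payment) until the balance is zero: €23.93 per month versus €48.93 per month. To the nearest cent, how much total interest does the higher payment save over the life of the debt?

€110.61

Monthly rate r = 27.3%/12 = 2.275% = 0.02275.
At €23.93/mo: n = ⌈−ln(1 − rB₀/P)/ln(1+r)⌉ = 29 payments (last €16.18); total interest = total paid − €500.00 = €186.22.
At €48.93/mo: 12 payments (last €37.38); total interest €75.61.
Interest saved = €186.22 − €75.61 = €110.61.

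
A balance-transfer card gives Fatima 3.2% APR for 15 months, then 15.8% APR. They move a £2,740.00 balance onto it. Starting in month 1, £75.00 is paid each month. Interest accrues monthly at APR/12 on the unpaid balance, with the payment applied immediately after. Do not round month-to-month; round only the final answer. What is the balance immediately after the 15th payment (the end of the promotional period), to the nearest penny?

£1,705.43

Promo months 1–15 at r₀ = 3.2%/12 = 0.00266667; months 16+ at r₁ = 15.8%/12 = 0.0131667.
After month 15: iterate B ← B·(1+r₀) − £75.00 for 15 months → £1,705.43.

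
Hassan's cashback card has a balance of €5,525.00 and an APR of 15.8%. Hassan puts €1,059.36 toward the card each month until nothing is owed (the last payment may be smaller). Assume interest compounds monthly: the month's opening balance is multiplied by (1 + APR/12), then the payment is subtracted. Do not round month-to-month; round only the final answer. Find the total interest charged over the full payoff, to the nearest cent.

Monthly rate r = 15.8%/12 = 1.31667% = 0.0131667.
Payoff takes n = ⌈−ln(1 − rB₀/P)/ln(1+r)⌉ = ⌈5.439⌉ = 6 payments; the last is €466.36.
Total paid = 5·€1,059.36 + €466.36 = €5,763.16.
Total interest = total paid − principal = €5,763.16 − €5,525.00 = €238.16.

€238.16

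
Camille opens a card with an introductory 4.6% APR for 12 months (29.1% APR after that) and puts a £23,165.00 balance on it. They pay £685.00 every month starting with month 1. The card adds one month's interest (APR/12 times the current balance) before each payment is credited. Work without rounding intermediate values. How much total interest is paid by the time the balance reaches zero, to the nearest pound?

£8,618

Promo months 1–12 at r₀ = 4.6%/12 = 0.00383333; months 13+ at r₁ = 29.1%/12 = 0.02425.
After month 12: iterate B ← B·(1+r₀) − £685.00 for 12 months → £15,857.81.
Then at r₁ with £685.00/mo: n₂ = −ln(1 − r₁·B/P)/ln(1+r₁) ≈ 34.40 → 35 more payments.
Total paid = 46·£685.00 + £273.04 = £31,783.04; interest = £31,783.04 − £23,165.00 = £8,618.04.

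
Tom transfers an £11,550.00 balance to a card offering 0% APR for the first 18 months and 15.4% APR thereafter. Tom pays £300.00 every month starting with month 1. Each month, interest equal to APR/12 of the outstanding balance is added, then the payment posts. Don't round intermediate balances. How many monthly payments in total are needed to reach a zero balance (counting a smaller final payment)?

42 payments

Promo months 1–18 at r₀ = 0%/12 = 0; months 19+ at r₁ = 15.4%/12 = 0.0128333.
After month 18 (no interest yet): B = £11,550.00 − 18·£300.00 = £6,150.00.
Then at r₁ with £300.00/mo: n₂ = −ln(1 − r₁·B/P)/ln(1+r₁) ≈ 23.94 → 24 more payments.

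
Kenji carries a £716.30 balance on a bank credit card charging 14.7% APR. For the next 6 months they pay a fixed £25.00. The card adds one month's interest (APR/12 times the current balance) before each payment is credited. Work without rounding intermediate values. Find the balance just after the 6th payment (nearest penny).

Monthly rate r = 14.7%/12 = 1.225% = 0.01225.
Each month: B ← B·(1+r) − £25.00.
Month 1: interest £8.77; balance after payment £700.07.
Month 2: interest £8.58; balance after payment £683.65.
Month 3: interest £8.37; balance after payment £667.03.
Month 4: interest £8.17; balance after payment £650.20.
Month 5: interest £7.96; balance after payment £633.16.
Month 6: interest £7.76; balance after payment £615.92.

£615.92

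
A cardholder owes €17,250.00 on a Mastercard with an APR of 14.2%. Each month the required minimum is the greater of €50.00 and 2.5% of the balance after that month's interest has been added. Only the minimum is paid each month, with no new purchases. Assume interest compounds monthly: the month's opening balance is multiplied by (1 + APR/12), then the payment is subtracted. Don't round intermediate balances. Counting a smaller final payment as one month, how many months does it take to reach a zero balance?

Monthly rate r = 14.2%/12 = 1.18333% = 0.0118333.
While 2.5% of the post-interest balance exceeds €50.00, each month B ← (B·(1+r))·(1 − 0.025), i.e. B shrinks by the factor (1+r)·0.975 = 0.98654.
This holds for months 1–160. Entering month 161 the balance is €1,972.26; 2.5% of the post-interest balance is now below €50.00, so the flat €50.00 minimum applies from here.
From month 161 a fixed €50.00 at rate r clears €1,972.26 in 54 more payments. Total: 160 + 54 = 214 months.

214 months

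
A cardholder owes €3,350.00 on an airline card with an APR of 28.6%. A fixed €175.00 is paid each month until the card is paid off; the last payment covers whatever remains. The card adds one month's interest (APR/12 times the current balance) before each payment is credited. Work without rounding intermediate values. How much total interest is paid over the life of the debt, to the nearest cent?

€1,176.81

Monthly rate r = 28.6%/12 = 2.38333% = 0.0238333.
Payoff takes n = ⌈−ln(1 − rB₀/P)/ln(1+r)⌉ = ⌈25.866⌉ = 26 payments; the last is €151.81.
Total paid = 25·€175.00 + €151.81 = €4,526.81.
Total interest = total paid − principal = €4,526.81 − €3,350.00 = €1,176.81.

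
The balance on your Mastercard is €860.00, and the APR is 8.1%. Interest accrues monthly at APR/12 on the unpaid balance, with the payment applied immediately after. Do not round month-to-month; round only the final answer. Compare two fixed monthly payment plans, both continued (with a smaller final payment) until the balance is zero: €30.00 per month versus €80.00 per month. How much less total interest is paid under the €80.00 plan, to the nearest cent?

€63.16

Monthly rate r = 8.1%/12 = 0.675% = 0.00675.
At €30.00/mo: n = ⌈−ln(1 − rB₀/P)/ln(1+r)⌉ = 32 payments (last €29.01); total interest = total paid − €860.00 = €99.01.
At €80.00/mo: 12 payments (last €15.85); total interest €35.85.
Interest saved = €99.01 − €35.85 = €63.16.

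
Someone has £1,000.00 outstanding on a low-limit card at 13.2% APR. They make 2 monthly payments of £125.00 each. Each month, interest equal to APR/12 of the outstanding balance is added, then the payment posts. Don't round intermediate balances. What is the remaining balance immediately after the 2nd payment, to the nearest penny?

£770.75

Monthly rate r = 13.2%/12 = 1.1% = 0.011.
Each month: B ← B·(1+r) − £125.00.
Month 1: interest £11.00; balance after payment £886.00.
Month 2: interest £9.75; balance after payment £770.75.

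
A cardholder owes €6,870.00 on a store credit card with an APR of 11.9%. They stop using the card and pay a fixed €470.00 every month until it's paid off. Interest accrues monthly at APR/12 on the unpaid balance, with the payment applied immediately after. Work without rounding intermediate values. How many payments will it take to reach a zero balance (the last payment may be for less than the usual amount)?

16 months

Monthly rate r = 11.9%/12 = 0.991667% = 0.00991667.
Recurrence: B ← B·(1+r) − €470.00.
Month 1: interest €68.13; balance after payment €6,468.13.
Month 2: interest €64.14; balance after payment €6,062.27.
Closed form: n = −ln(1 − rB₀/P)/ln(1+r) = −ln(0.85505)/ln(1.00992) ≈ 15.870, so the balance reaches zero during payment 16.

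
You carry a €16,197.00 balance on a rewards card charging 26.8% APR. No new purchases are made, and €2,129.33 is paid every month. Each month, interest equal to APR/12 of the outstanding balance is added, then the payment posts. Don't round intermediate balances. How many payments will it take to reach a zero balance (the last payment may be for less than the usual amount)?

9 payments

Monthly rate r = 26.8%/12 = 2.23333% = 0.0223333.
Recurrence: B ← B·(1+r) − €2,129.33.
Month 1: interest €361.73; balance after payment €14,429.40.
Month 2: interest €322.26; balance after payment €12,622.33.
Closed form: n = −ln(1 − rB₀/P)/ln(1+r) = −ln(0.83012)/ln(1.02233) ≈ 8.429, so the balance reaches zero during payment 9.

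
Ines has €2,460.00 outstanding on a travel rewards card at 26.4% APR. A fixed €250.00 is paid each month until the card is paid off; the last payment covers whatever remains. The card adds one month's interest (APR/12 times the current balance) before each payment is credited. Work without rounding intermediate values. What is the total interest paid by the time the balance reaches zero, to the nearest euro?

€343

Monthly rate r = 26.4%/12 = 2.2% = 0.022.
Payoff takes n = ⌈−ln(1 − rB₀/P)/ln(1+r)⌉ = ⌈11.211⌉ = 12 payments; the last is €53.10.
Total paid = 11·€250.00 + €53.10 = €2,803.10.
Total interest = total paid − principal = €2,803.10 − €2,460.00 = €343.10.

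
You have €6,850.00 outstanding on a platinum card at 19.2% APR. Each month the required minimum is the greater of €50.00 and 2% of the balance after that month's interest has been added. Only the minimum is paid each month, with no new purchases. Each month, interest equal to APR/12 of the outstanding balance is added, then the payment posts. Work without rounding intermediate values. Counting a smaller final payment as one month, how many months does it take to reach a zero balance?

Monthly rate r = 19.2%/12 = 1.6% = 0.016.
While 2% of the post-interest balance exceeds €50.00, each month B ← (B·(1+r))·(1 − 0.02), i.e. B shrinks by the factor (1+r)·0.98 = 0.99568.
This holds for months 1–237. Entering month 238 the balance is €2,455.16; 2% of the post-interest balance is now below €50.00, so the flat €50.00 minimum applies from here.
From month 238 a fixed €50.00 at rate r clears €2,455.16 in 98 more payments. Total: 237 + 98 = 335 months.

335 months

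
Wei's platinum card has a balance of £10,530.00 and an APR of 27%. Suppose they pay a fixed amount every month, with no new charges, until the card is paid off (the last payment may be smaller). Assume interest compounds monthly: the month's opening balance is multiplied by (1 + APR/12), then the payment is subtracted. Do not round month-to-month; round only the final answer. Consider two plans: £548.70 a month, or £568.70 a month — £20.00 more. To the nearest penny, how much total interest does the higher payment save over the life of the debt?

£166.38

Monthly rate r = 27%/12 = 2.25% = 0.0225.
At £548.70/mo: n = ⌈−ln(1 − rB₀/P)/ln(1+r)⌉ = 26 payments (last £223.53); total interest = total paid − £10,530.00 = £3,411.03.
At £568.70/mo: 25 payments (last £125.85); total interest £3,244.65.
Interest saved = £3,411.03 − £3,244.65 = £166.38.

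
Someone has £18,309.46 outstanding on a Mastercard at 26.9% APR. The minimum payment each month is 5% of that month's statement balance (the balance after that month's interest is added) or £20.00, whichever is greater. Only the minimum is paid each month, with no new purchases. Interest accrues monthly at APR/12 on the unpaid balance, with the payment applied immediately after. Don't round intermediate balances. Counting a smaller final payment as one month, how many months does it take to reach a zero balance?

Monthly rate r = 26.9%/12 = 2.24167% = 0.0224167.
While 5% of the post-interest balance exceeds £20.00, each month B ← (B·(1+r))·(1 − 0.05), i.e. B shrinks by the factor (1+r)·0.95 = 0.9713.
This holds for months 1–133. Entering month 134 the balance is £380.56; 5% of the post-interest balance is now below £20.00, so the flat £20.00 minimum applies from here.
From month 134 a fixed £20.00 at rate r clears £380.56 in 26 more payments. Total: 133 + 26 = 159 months.

159 months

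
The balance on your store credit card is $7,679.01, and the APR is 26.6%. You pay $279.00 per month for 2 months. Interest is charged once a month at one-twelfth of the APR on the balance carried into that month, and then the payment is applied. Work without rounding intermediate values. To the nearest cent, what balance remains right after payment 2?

Monthly rate r = 26.6%/12 = 2.21667% = 0.0221667.
Each month: B ← B·(1+r) − $279.00.
Month 1: interest $170.22; balance after payment $7,570.23.
Month 2: interest $167.81; balance after payment $7,459.03.

$7,459.03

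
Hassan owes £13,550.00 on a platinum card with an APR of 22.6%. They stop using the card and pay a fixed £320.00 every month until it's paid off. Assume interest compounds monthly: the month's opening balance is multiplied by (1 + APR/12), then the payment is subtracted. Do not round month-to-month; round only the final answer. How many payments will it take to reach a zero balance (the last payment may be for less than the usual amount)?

Monthly rate r = 22.6%/12 = 1.88333% = 0.0188333.
Recurrence: B ← B·(1+r) − £320.00.
Month 1: interest £255.19; balance after payment £13,485.19.
Month 2: interest £253.97; balance after payment £13,419.16.
Closed form: n = −ln(1 − rB₀/P)/ln(1+r) = −ln(0.20253)/ln(1.01883) ≈ 85.586, so the balance reaches zero during payment 86.

86 payments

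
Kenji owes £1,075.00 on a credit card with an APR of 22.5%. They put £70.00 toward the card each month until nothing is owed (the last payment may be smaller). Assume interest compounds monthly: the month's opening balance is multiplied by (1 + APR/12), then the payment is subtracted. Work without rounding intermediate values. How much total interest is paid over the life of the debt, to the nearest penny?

Monthly rate r = 22.5%/12 = 1.875% = 0.01875.
Payoff takes n = ⌈−ln(1 − rB₀/P)/ln(1+r)⌉ = ⌈18.281⌉ = 19 payments; the last is £19.83.
Total paid = 18·£70.00 + £19.83 = £1,279.83.
Total interest = total paid − principal = £1,279.83 − £1,075.00 = £204.83.

£204.83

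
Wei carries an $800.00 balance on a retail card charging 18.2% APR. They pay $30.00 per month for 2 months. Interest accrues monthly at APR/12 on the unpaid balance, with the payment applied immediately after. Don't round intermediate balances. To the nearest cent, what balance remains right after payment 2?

$764.00

Monthly rate r = 18.2%/12 = 1.51667% = 0.0151667.
Each month: B ← B·(1+r) − $30.00.
Month 1: interest $12.13; balance after payment $782.13.
Month 2: interest $11.86; balance after payment $764.00.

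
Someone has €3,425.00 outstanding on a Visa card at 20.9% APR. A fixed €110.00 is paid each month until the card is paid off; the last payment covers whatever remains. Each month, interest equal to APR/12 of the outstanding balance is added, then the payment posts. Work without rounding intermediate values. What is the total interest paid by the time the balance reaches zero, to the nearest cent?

€1,553.98

Monthly rate r = 20.9%/12 = 1.74167% = 0.0174167.
Payoff takes n = ⌈−ln(1 − rB₀/P)/ln(1+r)⌉ = ⌈45.262⌉ = 46 payments; the last is €28.98.
Total paid = 45·€110.00 + €28.98 = €4,978.98.
Total interest = total paid − principal = €4,978.98 − €3,425.00 = €1,553.98.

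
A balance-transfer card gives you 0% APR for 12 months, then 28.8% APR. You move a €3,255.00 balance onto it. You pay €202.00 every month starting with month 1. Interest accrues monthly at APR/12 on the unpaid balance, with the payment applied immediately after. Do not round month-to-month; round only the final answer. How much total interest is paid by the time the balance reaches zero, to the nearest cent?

Promo months 1–12 at r₀ = 0%/12 = 0; months 13+ at r₁ = 28.8%/12 = 0.024.
After month 12 (no interest yet): B = €3,255.00 − 12·€202.00 = €831.00.
Then at r₁ with €202.00/mo: n₂ = −ln(1 − r₁·B/P)/ln(1+r₁) ≈ 4.38 → 5 more payments.
Total paid = 16·€202.00 + €77.97 = €3,309.97; interest = €3,309.97 − €3,255.00 = €54.97.

€54.97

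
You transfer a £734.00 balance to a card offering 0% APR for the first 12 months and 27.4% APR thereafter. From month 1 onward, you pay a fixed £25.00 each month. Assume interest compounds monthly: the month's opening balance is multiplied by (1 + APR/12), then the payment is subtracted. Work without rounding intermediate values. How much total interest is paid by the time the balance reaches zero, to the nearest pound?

Promo months 1–12 at r₀ = 0%/12 = 0; months 13+ at r₁ = 27.4%/12 = 0.0228333.
After month 12 (no interest yet): B = £734.00 − 12·£25.00 = £434.00.
Then at r₁ with £25.00/mo: n₂ = −ln(1 − r₁·B/P)/ln(1+r₁) ≈ 22.36 → 23 more payments.
Total paid = 34·£25.00 + £9.08 = £859.08; interest = £859.08 − £734.00 = £125.08.

£125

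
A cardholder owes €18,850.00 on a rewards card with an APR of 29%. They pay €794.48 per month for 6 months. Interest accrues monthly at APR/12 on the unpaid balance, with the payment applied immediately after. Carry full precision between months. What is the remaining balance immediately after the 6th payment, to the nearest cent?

€16,689.47

Monthly rate r = 29%/12 = 2.41667% = 0.0241667.
Each month: B ← B·(1+r) − €794.48.
Month 1: interest €455.54; balance after payment €18,511.06.
Month 2: interest €447.35; balance after payment €18,163.93.
Month 3: interest €438.96; balance after payment €17,808.41.
Month 4: interest €430.37; balance after payment €17,444.30.
Month 5: interest €421.57; balance after payment €17,071.39.
Month 6: interest €412.56; balance after payment €16,689.47.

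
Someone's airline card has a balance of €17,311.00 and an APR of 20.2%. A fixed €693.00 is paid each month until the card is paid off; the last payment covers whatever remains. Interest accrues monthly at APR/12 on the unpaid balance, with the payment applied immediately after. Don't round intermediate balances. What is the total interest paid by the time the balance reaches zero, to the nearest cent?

€5,339.30

Monthly rate r = 20.2%/12 = 1.68333% = 0.0168333.
Payoff takes n = ⌈−ln(1 − rB₀/P)/ln(1+r)⌉ = ⌈32.683⌉ = 33 payments; the last is €474.30.
Total paid = 32·€693.00 + €474.30 = €22,650.30.
Total interest = total paid − principal = €22,650.30 − €17,311.00 = €5,339.30.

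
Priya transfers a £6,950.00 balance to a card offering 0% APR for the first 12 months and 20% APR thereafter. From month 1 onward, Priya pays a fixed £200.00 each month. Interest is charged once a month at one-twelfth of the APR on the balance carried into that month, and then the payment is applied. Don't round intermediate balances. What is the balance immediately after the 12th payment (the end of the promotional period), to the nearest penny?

£4,550.00

Promo months 1–12 at r₀ = 0%/12 = 0; months 13+ at r₁ = 20%/12 = 0.0166667.
After month 12 (no interest yet): B = £6,950.00 − 12·£200.00 = £4,550.00.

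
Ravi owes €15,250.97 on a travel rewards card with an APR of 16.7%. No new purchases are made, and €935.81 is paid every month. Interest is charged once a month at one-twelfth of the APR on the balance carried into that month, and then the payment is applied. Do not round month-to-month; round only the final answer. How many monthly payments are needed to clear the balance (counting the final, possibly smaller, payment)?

19 payments

Monthly rate r = 16.7%/12 = 1.39167% = 0.0139167.
Recurrence: B ← B·(1+r) − €935.81.
Month 1: interest €212.24; balance after payment €14,527.40.
Month 2: interest €202.17; balance after payment €13,793.77.
Closed form: n = −ln(1 − rB₀/P)/ln(1+r) = −ln(0.7732)/ln(1.01392) ≈ 18.611, so the balance reaches zero during payment 19.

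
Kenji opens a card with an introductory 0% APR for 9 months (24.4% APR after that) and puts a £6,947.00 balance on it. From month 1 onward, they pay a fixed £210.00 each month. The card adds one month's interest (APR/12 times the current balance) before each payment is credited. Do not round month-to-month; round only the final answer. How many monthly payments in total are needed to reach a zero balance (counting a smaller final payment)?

43 months

Promo months 1–9 at r₀ = 0%/12 = 0; months 10+ at r₁ = 24.4%/12 = 0.0203333.
After month 9 (no interest yet): B = £6,947.00 − 9·£210.00 = £5,057.00.
Then at r₁ with £210.00/mo: n₂ = −ln(1 − r₁·B/P)/ln(1+r₁) ≈ 33.42 → 34 more payments.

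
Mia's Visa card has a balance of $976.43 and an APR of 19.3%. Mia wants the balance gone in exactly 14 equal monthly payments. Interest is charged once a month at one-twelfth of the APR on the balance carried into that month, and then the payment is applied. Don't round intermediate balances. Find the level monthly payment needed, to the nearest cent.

Monthly rate r = 19.3%/12 = 1.60833% = 0.0160833.
Level-payment amortization: P = B₀·r / (1 − (1+r)^(−n)) = 976.43·0.0160833 / (1 − 1.01608^(−14)).
Denominator 1 − (1+r)^(−14) = 0.200185246.
P = 15.7042 / 0.200185246 ≈ 78.45.

$78.45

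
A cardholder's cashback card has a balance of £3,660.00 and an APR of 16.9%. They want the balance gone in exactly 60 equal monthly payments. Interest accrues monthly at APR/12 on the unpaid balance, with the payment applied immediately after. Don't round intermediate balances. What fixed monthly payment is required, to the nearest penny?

Monthly rate r = 16.9%/12 = 1.40833% = 0.0140833.
Level-payment amortization: P = B₀·r / (1 − (1+r)^(−n)) = 3660.00·0.0140833 / (1 − 1.01408^(−60)).
Denominator 1 − (1+r)^(−60) = 0.567902955.
P = 51.545 / 0.567902955 ≈ 90.76.

£90.76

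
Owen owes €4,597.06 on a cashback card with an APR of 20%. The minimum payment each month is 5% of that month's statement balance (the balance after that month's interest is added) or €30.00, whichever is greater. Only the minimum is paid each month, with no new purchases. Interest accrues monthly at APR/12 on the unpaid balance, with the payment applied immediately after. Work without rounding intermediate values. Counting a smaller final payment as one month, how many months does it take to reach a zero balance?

84 months

Monthly rate r = 20%/12 = 1.66667% = 0.0166667.
While 5% of the post-interest balance exceeds €30.00, each month B ← (B·(1+r))·(1 − 0.05), i.e. B shrinks by the factor (1+r)·0.95 = 0.96583.
This holds for months 1–60. Entering month 61 the balance is €570.97; 5% of the post-interest balance is now below €30.00, so the flat €30.00 minimum applies from here.
From month 61 a fixed €30.00 at rate r clears €570.97 in 24 more payments. Total: 60 + 24 = 84 months.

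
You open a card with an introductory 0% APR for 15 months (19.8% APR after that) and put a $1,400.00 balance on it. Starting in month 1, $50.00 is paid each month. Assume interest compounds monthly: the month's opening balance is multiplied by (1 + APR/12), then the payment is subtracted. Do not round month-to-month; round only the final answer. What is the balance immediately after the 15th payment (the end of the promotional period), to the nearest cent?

Promo months 1–15 at r₀ = 0%/12 = 0; months 16+ at r₁ = 19.8%/12 = 0.0165.
After month 15 (no interest yet): B = $1,400.00 − 15·$50.00 = $650.00.

$650.00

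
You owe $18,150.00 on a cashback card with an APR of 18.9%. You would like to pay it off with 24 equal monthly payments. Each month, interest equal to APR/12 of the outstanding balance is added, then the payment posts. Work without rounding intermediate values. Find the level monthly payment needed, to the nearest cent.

Monthly rate r = 18.9%/12 = 1.575% = 0.01575.
Level-payment amortization: P = B₀·r / (1 − (1+r)^(−n)) = 18150.00·0.01575 / (1 − 1.01575^(−24)).
Denominator 1 − (1+r)^(−24) = 0.312747931.
P = 285.863 / 0.312747931 ≈ 914.03.

$914.03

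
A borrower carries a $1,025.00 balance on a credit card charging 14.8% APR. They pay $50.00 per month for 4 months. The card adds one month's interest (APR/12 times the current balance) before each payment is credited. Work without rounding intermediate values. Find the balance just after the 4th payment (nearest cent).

$872.78

Monthly rate r = 14.8%/12 = 1.23333% = 0.0123333.
Each month: B ← B·(1+r) − $50.00.
Month 1: interest $12.64; balance after payment $987.64.
Month 2: interest $12.18; balance after payment $949.82.
Month 3: interest $11.71; balance after payment $911.54.
Month 4: interest $11.24; balance after payment $872.78.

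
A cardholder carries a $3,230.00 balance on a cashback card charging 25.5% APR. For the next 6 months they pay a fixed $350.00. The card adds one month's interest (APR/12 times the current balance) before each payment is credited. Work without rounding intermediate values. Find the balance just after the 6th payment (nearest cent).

Monthly rate r = 25.5%/12 = 2.125% = 0.02125.
Each month: B ← B·(1+r) − $350.00.
Month 1: interest $68.64; balance after payment $2,948.64.
Month 2: interest $62.66; balance after payment $2,661.30.
Month 3: interest $56.55; balance after payment $2,367.85.
Month 4: interest $50.32; balance after payment $2,068.17.
Month 5: interest $43.95; balance after payment $1,762.11.
Month 6: interest $37.44; balance after payment $1,449.56.

$1,449.56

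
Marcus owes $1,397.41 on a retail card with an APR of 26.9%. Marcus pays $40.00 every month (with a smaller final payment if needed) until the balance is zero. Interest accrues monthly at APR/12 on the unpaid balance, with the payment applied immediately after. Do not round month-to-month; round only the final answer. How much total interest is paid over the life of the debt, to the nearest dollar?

Monthly rate r = 26.9%/12 = 2.24167% = 0.0224167.
Payoff takes n = ⌈−ln(1 − rB₀/P)/ln(1+r)⌉ = ⌈68.946⌉ = 69 payments; the last is $37.85.
Total paid = 68·$40.00 + $37.85 = $2,757.85.
Total interest = total paid − principal = $2,757.85 − $1,397.41 = $1,360.44.

$1,360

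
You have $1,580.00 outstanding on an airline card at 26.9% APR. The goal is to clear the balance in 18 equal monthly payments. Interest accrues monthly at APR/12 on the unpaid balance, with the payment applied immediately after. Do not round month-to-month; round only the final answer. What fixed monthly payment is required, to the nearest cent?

$107.64

Monthly rate r = 26.9%/12 = 2.24167% = 0.0224167.
Level-payment amortization: P = B₀·r / (1 − (1+r)^(−n)) = 1580.00·0.0224167 / (1 − 1.02242^(−18)).
Denominator 1 − (1+r)^(−18) = 0.32903876.
P = 35.4183 / 0.32903876 ≈ 107.64.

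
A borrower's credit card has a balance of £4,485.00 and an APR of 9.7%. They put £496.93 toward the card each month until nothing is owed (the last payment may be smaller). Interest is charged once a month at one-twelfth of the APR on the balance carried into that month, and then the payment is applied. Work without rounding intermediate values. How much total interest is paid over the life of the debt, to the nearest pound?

£191

Monthly rate r = 9.7%/12 = 0.808333% = 0.00808333.
Payoff takes n = ⌈−ln(1 − rB₀/P)/ln(1+r)⌉ = ⌈9.409⌉ = 10 payments; the last is £203.93.
Total paid = 9·£496.93 + £203.93 = £4,676.30.
Total interest = total paid − principal = £4,676.30 − £4,485.00 = £191.30.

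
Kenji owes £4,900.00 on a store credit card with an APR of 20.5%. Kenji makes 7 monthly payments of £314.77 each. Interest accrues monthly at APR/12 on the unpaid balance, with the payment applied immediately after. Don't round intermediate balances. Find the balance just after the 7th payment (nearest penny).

£3,197.27

Monthly rate r = 20.5%/12 = 1.70833% = 0.0170833.
Each month: B ← B·(1+r) − £314.77.
Month 1: interest £83.71; balance after payment £4,668.94.
Month 2: interest £79.76; balance after payment £4,433.93.
Month 3: interest £75.75; balance after payment £4,194.91.
Month 4: interest £71.66; balance after payment £3,951.80.
Month 5: interest £67.51; balance after payment £3,704.54.
Month 6: interest £63.29; balance after payment £3,453.05.
Month 7: interest £58.99; balance after payment £3,197.27.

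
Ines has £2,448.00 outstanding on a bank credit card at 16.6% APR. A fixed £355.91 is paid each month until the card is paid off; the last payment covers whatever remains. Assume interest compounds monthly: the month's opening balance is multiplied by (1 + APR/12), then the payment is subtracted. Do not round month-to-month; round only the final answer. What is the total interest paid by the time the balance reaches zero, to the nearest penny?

£142.66

Monthly rate r = 16.6%/12 = 1.38333% = 0.0138333.
Payoff takes n = ⌈−ln(1 − rB₀/P)/ln(1+r)⌉ = ⌈7.278⌉ = 8 payments; the last is £99.29.
Total paid = 7·£355.91 + £99.29 = £2,590.66.
Total interest = total paid − principal = £2,590.66 − £2,448.00 = £142.66.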